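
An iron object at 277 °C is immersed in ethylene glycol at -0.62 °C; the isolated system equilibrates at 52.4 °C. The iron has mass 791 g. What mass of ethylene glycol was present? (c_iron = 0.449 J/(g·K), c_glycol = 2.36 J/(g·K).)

|Q_iron| = |Q_glycol|:
791×0.449×(277 − 52.4) = m×2.36×(52.4 − (-0.62))
125.13 m = 79769  ⇒  m ≈ 637.5 g

m ≈ 638 g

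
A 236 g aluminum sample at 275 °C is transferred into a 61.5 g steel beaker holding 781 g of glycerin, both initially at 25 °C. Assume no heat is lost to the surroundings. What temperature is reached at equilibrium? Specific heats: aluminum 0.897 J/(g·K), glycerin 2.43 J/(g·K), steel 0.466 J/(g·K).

T_f ≈ 49.8 °C

Heat gained plus heat lost sum to zero:
236·0.897·(T − 275) + 781·2.43·(T − 25) + 61.5·0.466·(T − 25) = 0
211.69(T − 275) + 1897.8(T − 25) + 28.66(T − 25) = 0
(211.69 + 1897.8 + 28.66) T = 211.69·275 + 1897.8·25 + 28.66·25
T ≈ 49.75 °C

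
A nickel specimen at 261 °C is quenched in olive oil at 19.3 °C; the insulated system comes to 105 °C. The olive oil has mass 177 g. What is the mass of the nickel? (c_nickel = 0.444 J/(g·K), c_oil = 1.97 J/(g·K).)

m ≈ 431 g

Net heat exchanged in the isolated system is zero:
m·0.444·(105 − 261) + 177·1.97·(105 − 19.3) = 0
-69.26 m = -29883
m = -29883/-69.26 ≈ 431.4 g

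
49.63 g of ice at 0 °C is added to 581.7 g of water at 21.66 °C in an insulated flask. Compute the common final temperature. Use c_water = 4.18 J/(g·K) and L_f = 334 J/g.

Let T be the final temperature. ΣQ_i = 0:
latent heat to melt: 49.63·334 = 16576; meltwater 0→T: 49.63·4.18·T = 207.45 T; water: 2431.5(T − 21.66)
2639 T = 52666 − 16576 = 36090
T ≈ 13.68 °C (positive, so assuming full melt was valid).

T_f ≈ 13.7 °C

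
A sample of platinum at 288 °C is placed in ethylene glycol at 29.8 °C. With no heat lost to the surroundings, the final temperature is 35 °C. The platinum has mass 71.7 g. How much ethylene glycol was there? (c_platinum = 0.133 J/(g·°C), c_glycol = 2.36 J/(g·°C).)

m ≈ 197 g

Taking heat into each body as positive, Σ m c ΔT = 0:
71.7×0.133×(35 − 288) + m×2.36×(35 − 29.8) = 0
12.27 m = 2412.6
m = 2412.6/12.27 ≈ 196.6 g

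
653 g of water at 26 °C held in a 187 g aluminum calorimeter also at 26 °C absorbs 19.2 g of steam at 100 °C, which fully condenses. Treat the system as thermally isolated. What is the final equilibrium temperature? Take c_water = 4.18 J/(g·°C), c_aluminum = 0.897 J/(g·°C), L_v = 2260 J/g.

Sum of m c ΔT and latent-heat terms is zero:
latent heat released on condensation: 19.2×2260 = 43392
  condensate cools 100→T: 19.2×4.18×(T − 100) = 80.26(T − 100)
  water warms: 653×4.18×(T − 26) = 2729.5(T − 26)
  cup: 167.74(T − 26)
2977.5 T = 43392 + 8025.6 + 75329 = 126747
T ≈ 42.57 °C, under the boiling point, so the assumption holds.

T_f ≈ 42.6 °C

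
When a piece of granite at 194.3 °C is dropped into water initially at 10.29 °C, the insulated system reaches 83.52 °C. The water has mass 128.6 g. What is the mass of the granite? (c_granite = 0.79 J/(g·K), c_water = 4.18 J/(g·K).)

m ≈ 450 g

Net heat exchanged in the isolated system is zero:
m·0.79·(83.52 − 194.3) + 128.6·4.18·(83.52 − 10.29) = 0
-87.52 m = -39365
m = -39365/-87.52 ≈ 449.8 g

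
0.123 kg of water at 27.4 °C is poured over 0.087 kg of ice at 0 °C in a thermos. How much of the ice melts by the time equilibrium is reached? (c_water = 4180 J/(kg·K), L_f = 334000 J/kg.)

Cooling the water to 0 °C releases 0.123·4180·27.4 = 14087 J.
To melt every bit of ice: 0.087·334000 = 29058 J.
That's not enough to melt it all — equilibrium is at 0 °C with ice remaining.
m_melted·334000 = 14087  ⇒  m_melted ≈ 0.04218 kg.

m_melted ≈ 0.0422 kg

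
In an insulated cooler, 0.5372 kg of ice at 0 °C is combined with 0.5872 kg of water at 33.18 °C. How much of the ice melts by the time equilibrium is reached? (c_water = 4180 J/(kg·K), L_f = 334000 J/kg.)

Heat available from the water dropping to 0 °C: 0.5872·4180·33.18 = 81440 J.
Melting all 0.5372 kg of ice would need 0.5372·334000 = 179425 J.
That's not enough to melt it all — equilibrium is at 0 °C with ice remaining.
Mass melted = 81440/334000 ≈ 0.2438 kg.

m_melted ≈ 0.244 kg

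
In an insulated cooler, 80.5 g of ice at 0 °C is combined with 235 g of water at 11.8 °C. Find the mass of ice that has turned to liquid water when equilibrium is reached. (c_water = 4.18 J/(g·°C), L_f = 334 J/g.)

Heat available from the water dropping to 0 °C: 235·4.18·11.8 = 11591 J.
To melt every bit of ice: 80.5·334 = 26887 J.
11591 J < 26887 J, so only part of the ice melts and the system sits at 0 °C.
m_melt = 11591 / L_f = 34.7 g.

m_melted ≈ 34.7 g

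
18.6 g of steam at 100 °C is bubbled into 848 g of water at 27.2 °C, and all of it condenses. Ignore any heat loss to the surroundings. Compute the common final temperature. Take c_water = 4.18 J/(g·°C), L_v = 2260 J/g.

Sum of m c ΔT and latent-heat terms is zero:
latent heat released on condensation: 18.6·2260 = 42036; condensate cools 100→T: 18.6·4.18·(T − 100) = 77.75(T − 100); original water: 3544.6(T − 27.2)
3622.4 T = 42036 + 7774.8 + 96414 = 146225
T ≈ 40.37 °C — below 100 °C, confirming all the steam condensed.

T_f ≈ 40.4 °C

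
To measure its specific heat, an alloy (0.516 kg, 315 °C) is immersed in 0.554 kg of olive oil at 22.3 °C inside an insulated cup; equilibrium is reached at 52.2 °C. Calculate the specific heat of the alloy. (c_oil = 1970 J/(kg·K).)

Heat lost by the alloy = heat gained by the oil:
0.516×c×(315 − 52.2) = 0.554×1970×(52.2 − 22.3)
135.6 c = 32632  ⇒  c ≈ 240.6 J/(kg·K)

c ≈ 241 J/(kg·K)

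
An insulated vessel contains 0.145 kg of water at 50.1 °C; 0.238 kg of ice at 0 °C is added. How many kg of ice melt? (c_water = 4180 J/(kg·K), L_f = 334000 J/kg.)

Heat available from the water dropping to 0 °C: 0.145×4180×50.1 = 30366 J.
Melting all 0.238 kg of ice would need 0.238×334000 = 79492 J.
Since 30366 < 79492 J, not all the ice melts; equilibrium is at 0 °C.
m_melted×334000 = 30366  ⇒  m_melted ≈ 0.09091 kg.

m_melted ≈ 0.0909 kg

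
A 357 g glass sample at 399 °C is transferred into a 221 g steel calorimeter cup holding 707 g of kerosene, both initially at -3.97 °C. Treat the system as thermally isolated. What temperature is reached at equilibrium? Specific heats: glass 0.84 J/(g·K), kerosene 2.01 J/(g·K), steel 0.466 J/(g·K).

With ΣQ=0 the equilibrium temperature is the m·c-weighted mean:
T_f = (299.88·399 + 1421.1·(-3.97) + 102.99·(-3.97)) / (299.88 + 1421.1 + 102.99)
    = 113602 / 1823.9 ≈ 62.28 °C

T_f ≈ 62.3 °C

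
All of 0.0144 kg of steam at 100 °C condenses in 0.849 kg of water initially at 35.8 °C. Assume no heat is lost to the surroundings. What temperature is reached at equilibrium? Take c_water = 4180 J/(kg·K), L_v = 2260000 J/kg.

T_f ≈ 45.9 °C

Energy conservation, ΣQ = 0:
steam→water at 100 °C releases m L_v = 0.0144·2260000 = 32544; condensate cools 100→T: 0.0144·4180·(T − 100) = 60.19(T − 100); water warms: 0.849·4180·(T − 35.8) = 3548.8(T − 35.8)
3609 T = 32544 + 6019.2 + 127048 = 165611
T ≈ 45.89 °C — below 100 °C, confirming all the steam condensed.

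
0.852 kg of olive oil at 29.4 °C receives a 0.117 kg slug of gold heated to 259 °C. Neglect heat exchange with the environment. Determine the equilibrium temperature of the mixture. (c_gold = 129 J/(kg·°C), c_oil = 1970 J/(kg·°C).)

Setting the total heat transfer to zero:
0.117·129·(T − 259) + 0.852·1970·(T − 29.4) = 0
15.09(T − 259) + 1678.4(T − 29.4) = 0
1693.5 T = 53255
T = 53255/1693.5 ≈ 31.45 °C

T_f ≈ 31.4 °C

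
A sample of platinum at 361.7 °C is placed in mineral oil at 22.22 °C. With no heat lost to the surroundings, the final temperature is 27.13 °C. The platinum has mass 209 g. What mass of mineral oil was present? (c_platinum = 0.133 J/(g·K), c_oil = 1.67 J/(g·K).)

|Q_platinum| = |Q_oil|:
209×0.133×(361.7 − 27.13) = m×1.67×(27.13 − 22.22)
8.2 m = 9300  ⇒  m ≈ 1134 g

m ≈ 1130 g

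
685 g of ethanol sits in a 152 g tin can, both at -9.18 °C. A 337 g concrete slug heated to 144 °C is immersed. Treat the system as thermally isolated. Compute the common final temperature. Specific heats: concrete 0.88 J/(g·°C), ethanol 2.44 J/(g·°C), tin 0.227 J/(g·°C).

T_f ≈ 13.5 °C

Energy conservation, ΣQ = 0:
337*0.88*(T − 144) + 685*2.44*(T − (-9.18)) + 152*0.227*(T − (-9.18)) = 0
(296.56 + 1671.4 + 34.5) T = 296.56*144 + 1671.4*(-9.18) + 34.5*(-9.18)
T = 27044 / 2002.5 = 13.5 °C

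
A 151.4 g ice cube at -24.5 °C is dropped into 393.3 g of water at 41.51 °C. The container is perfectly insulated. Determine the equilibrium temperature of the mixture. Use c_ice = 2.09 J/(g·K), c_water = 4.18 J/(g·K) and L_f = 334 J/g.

Taking heat into each body as positive, Σ m c ΔT = 0:
warm ice to 0 °C: 151.4·2.09·(0 − (-24.5)) = 7752.4; latent heat to melt: 151.4·334 = 50568; meltwater 0→T: 151.4·4.18·T = 632.85 T; water: 1644(T − 41.51)
2276.8 T = 68242 − 58320 = 9922.2
T ≈ 4.36 °C (positive, so assuming full melt was valid).

T_f ≈ 4.4 °C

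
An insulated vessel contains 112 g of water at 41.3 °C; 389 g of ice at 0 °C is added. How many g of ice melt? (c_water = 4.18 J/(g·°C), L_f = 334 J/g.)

Cooling the water to 0 °C releases 112·4.18·41.3 = 19335 J.
Fully melting the ice requires m_ice L_f = 389·334 = 129926 J.
That's not enough to melt it all — equilibrium is at 0 °C with ice remaining.
m_melt = 19335 / L_f = 57.89 g.

m_melted ≈ 57.9 g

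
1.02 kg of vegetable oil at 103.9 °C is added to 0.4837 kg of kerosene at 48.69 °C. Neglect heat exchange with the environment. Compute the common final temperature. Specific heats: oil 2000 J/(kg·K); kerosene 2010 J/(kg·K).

Energy conservation, ΣQ = 0:
1.02×2000×(T − 103.9) + 0.4837×2010×(T − 48.69) = 0
2040(T − 103.9) + 972.24(T − 48.69) = 0
(2040 + 972.24) T = 2040×103.9 + 972.24×48.69
T = 259294/3012.2 ≈ 86.08 °C

T_f ≈ 86.1 °C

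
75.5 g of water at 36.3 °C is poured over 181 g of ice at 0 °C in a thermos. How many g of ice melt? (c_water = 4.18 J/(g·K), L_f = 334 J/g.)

m_melted ≈ 34.3 g

Cooling the water to 0 °C releases 75.5×4.18×36.3 = 11456 J.
Fully melting the ice requires m_ice L_f = 181×334 = 60454 J.
That's not enough to melt it all — equilibrium is at 0 °C with ice remaining.
Mass melted = 11456/334 ≈ 34.3 g.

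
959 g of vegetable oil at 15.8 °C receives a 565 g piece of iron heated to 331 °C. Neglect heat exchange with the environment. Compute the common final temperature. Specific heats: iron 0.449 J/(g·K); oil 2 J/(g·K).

Setting the total heat transfer to zero:
565*0.449*(T − 331) + 959*2*(T − 15.8) = 0
2171.7 T = 114274
T ≈ 52.62 °C

T_f ≈ 52.6 °C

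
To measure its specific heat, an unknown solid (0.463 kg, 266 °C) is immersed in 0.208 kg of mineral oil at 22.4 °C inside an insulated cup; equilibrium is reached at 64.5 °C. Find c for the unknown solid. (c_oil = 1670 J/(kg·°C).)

Heat lost by the unknown solid = heat gained by the oil:
0.463×c×(266 − 64.5) = 0.208×1670×(64.5 − 22.4)
93.29 c = 14624  ⇒  c ≈ 156.7 J/(kg·°C)

c ≈ 157 J/(kg·°C)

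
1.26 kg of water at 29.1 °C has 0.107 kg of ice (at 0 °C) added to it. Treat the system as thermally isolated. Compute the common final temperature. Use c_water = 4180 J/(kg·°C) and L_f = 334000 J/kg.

T_f ≈ 20.6 °C

Conservation of energy gives ΣQ = 0:
fusion: m_ice L_f = 0.107×334000 = 35738; warm the meltwater: 447.26 T; water: 5266.8(T − 29.1)
5714.1 T = 153264 − 35738 = 117526
T ≈ 20.57 °C. Since T > 0 °C, the all-ice-melts assumption holds.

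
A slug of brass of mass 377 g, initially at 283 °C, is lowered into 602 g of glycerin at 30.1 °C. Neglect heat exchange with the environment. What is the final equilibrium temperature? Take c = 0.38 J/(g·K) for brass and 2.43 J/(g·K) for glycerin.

T_f ≈ 52.7 °C

T_f = Σ m_i c_i T_i / Σ m_i c_i:
T_f = (143.26*283 + 1462.9*30.1) / (143.26 + 1462.9)
    = 84575 / 1606.1 ≈ 52.66 °C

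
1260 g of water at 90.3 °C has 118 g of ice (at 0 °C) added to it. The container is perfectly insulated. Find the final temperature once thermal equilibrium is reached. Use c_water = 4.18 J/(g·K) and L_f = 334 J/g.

T_f ≈ 75.7 °C

Net heat exchanged in the isolated system is zero:
melt ice: 118·334 = 39412; meltwater 0→T: 118·4.18·T = 493.24 T; water: 5266.8(T − 90.3)
5760 T = 475592 − 39412 = 436180
T ≈ 75.73 °C. Since T > 0 °C, the all-ice-melts assumption holds.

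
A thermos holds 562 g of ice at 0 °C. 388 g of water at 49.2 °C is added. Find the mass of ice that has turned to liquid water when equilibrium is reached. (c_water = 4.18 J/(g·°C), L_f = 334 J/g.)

Cooling the water to 0 °C releases 388×4.18×49.2 = 79795 J.
Fully melting the ice requires m_ice L_f = 562×334 = 187708 J.
79795 J < 187708 J, so only part of the ice melts and the system sits at 0 °C.
m_melted×334 = 79795  ⇒  m_melted ≈ 238.9 g.

m_melted ≈ 239 g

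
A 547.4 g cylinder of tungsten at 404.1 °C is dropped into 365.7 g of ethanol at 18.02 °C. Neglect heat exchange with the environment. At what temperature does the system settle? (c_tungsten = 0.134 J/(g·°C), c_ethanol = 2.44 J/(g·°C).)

T_f ≈ 47.3 °C

Let T be the final temperature. ΣQ_i = 0:
547.4×0.134×(T − 404.1) + 365.7×2.44×(T − 18.02) = 0
73.35(T − 404.1) + 892.31(T − 18.02) = 0
(73.35 + 892.31) T = 73.35×404.1 + 892.31×18.02
T ≈ 47.35 °C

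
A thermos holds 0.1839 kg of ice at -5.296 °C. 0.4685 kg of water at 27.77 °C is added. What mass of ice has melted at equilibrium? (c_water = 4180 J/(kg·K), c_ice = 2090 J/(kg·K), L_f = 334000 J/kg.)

Cooling the water to 0 °C releases 0.4685×4180×27.77 = 54383 J.
Of that, 0.1839×2090×5.296 = 2035.5 J goes to bring the ice to 0 °C, leaving 52347 J.
Melting all 0.1839 kg of ice would need 0.1839×334000 = 61423 J.
That's not enough to melt it all — equilibrium is at 0 °C with ice remaining.
Mass melted = 52347/334000 ≈ 0.1567 kg.

m_melted ≈ 0.157 kg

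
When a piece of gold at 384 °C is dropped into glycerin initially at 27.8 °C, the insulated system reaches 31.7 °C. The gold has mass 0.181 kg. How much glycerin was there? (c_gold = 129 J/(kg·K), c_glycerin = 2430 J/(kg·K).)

m ≈ 0.868 kg

Let T be the final temperature. ΣQ_i = 0:
0.181×129×(31.7 − 384) + m×2430×(31.7 − 27.8) = 0
9477 m = 8225.9
m = 8225.9/9477 ≈ 0.868 kg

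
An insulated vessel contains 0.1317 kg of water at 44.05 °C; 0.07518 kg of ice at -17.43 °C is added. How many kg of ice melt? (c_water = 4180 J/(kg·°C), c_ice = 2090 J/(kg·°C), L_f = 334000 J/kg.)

m_melted ≈ 0.0644 kg

Water can give up m c ΔT = 0.1317×4180×44.05 = 24250 J before reaching 0 °C.
Of that, 0.07518×2090×17.43 = 2738.7 J goes to bring the ice to 0 °C, leaving 21511 J.
Melting all 0.07518 kg of ice would need 0.07518×334000 = 25110 J.
21511 J < 25110 J, so only part of the ice melts and the system sits at 0 °C.
m_melt = 21511 / L_f = 0.0644 kg.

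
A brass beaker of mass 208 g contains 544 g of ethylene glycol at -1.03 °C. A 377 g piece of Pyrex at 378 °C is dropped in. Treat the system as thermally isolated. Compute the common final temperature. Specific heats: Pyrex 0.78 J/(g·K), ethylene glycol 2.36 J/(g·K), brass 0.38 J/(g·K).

T_f ≈ 66.2 °C

T_f = Σ m_i c_i T_i / Σ m_i c_i:
T_f = (294.06×378 + 1283.8×(-1.03) + 79.04×(-1.03)) / (294.06 + 1283.8 + 79.04)
    = 109751 / 1656.9 ≈ 66.24 °C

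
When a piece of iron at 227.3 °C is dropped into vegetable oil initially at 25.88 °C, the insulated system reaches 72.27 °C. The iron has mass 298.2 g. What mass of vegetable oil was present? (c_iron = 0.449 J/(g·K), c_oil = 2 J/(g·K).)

Net heat exchanged in the isolated system is zero:
298.2·0.449·(72.27 − 227.3) + m·2·(72.27 − 25.88) = 0
92.78 m = 20757
m = 20757/92.78 ≈ 223.7 g

m ≈ 224 g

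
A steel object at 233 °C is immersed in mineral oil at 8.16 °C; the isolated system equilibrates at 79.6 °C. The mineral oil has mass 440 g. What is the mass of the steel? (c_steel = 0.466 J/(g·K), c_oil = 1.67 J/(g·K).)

Net heat exchanged in the isolated system is zero:
m·0.466·(79.6 − 233) + 440·1.67·(79.6 − 8.16) = 0
-71.48 m = -52494
m = -52494/-71.48 ≈ 734.3 g

m ≈ 734 g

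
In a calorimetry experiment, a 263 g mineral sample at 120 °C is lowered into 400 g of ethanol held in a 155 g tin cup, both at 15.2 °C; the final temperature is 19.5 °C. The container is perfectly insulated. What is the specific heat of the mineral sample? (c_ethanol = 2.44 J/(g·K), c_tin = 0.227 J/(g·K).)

c ≈ 0.165 J/(g·K)

Conservation of energy gives ΣQ = 0:
263·c·(19.5 − 120) + 400·2.44·(19.5 − 15.2) + 155·0.227·(19.5 − 15.2) = 0
-26432 c = -4348.1
c = -4348.1/-26432 ≈ 0.1645 J/(g·K)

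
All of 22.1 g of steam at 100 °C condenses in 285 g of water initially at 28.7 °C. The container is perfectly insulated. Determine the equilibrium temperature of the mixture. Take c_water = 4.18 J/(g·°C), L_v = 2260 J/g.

Setting the total heat transfer to zero:
steam→water at 100 °C releases m L_v = 22.1×2260 = 49946; condensed water 100 °C→T: 92.38(T − 100); original water: 1191.3(T − 28.7)
1283.7 T = 49946 + 9237.8 + 34190 = 93374
T ≈ 72.74 °C — below 100 °C, confirming all the steam condensed.

T_f ≈ 72.7 °C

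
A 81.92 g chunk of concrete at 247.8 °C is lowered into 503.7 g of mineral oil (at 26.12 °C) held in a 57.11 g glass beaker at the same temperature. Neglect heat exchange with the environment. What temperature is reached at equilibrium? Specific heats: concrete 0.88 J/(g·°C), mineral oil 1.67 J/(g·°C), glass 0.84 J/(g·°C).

Heat gained plus heat lost sum to zero:
81.92*0.88*(T − 247.8) + 503.7*1.67*(T − 26.12) + 57.11*0.84*(T − 26.12) = 0
72.09(T − 247.8) + 841.18(T − 26.12) + 47.97(T − 26.12) = 0
(72.09 + 841.18 + 47.97) T = 72.09*247.8 + 841.18*26.12 + 47.97*26.12
T ≈ 42.75 °C

T_f ≈ 42.7 °C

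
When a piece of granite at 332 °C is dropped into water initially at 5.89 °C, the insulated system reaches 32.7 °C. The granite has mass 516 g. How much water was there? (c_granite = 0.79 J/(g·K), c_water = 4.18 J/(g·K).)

m ≈ 1090 g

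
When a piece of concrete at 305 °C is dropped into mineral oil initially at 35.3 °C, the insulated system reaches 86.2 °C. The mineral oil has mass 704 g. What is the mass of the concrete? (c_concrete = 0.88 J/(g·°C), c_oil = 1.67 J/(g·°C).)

m ≈ 311 g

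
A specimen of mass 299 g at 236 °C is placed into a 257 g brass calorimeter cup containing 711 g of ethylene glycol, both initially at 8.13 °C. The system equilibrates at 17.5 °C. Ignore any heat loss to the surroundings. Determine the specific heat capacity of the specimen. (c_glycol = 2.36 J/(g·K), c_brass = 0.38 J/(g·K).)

c ≈ 0.255 J/(g·K)

Let T be the final temperature. ΣQ_i = 0:
299·c·(17.5 − 236) + 711·2.36·(17.5 − 8.13) + 257·0.38·(17.5 − 8.13) = 0
-65332 c = -16638
c = -16638/-65332 ≈ 0.2547 J/(g·K)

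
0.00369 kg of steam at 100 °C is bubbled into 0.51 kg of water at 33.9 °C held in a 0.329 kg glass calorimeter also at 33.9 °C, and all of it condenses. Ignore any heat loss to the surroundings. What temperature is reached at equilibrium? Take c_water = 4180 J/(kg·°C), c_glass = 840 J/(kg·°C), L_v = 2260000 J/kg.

Energy conservation, ΣQ = 0:
latent heat released on condensation: 0.00369×2260000 = 8339.4
  condensed water 100 °C→T: 15.42(T − 100)
  original water: 2131.8(T − 33.9)
  glass cup: 0.329×840×(T − 33.9) = 276.36(T − 33.9)
2423.6 T = 8339.4 + 1542.4 + 81637 = 91518
T ≈ 37.76 °C, under the boiling point, so the assumption holds.

T_f ≈ 37.8 °C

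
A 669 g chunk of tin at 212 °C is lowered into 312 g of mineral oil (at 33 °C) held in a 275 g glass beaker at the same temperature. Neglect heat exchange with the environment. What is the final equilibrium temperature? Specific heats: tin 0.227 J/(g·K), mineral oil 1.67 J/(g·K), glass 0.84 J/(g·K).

T_f ≈ 63.1 °C

Conservation of energy gives ΣQ = 0:
669×0.227×(T − 212) + 312×1.67×(T − 33) + 275×0.84×(T − 33) = 0
903.9 T = 57012
T ≈ 63.07 °C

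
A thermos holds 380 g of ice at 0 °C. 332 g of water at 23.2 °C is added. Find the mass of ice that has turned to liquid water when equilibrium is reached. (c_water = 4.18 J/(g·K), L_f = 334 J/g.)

m_melted ≈ 96.4 g

Cooling the water to 0 °C releases 332×4.18×23.2 = 32196 J.
To melt every bit of ice: 380×334 = 126920 J.
Since 32196 < 126920 J, not all the ice melts; equilibrium is at 0 °C.
m_melt = 32196 / L_f = 96.4 g.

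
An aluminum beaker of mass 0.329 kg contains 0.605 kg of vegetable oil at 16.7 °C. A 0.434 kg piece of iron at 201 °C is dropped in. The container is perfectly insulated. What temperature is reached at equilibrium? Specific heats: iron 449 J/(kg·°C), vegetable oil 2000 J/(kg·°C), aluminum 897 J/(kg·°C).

Let T be the final temperature. ΣQ_i = 0:
0.434×449×(T − 201) + 0.605×2000×(T − 16.7) + 0.329×897×(T − 16.7) = 0
1700 T = 64303
T = 64303 / 1700 = 37.8 °C

T_f ≈ 37.8 °C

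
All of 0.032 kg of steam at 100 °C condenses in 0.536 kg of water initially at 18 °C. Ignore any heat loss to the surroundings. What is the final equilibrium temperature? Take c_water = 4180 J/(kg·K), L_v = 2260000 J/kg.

Setting the total heat transfer to zero:
steam→water at 100 °C releases m L_v = 0.032·2260000 = 72320
  condensate cools 100→T: 0.032·4180·(T − 100) = 133.76(T − 100)
  original water: 2240.5(T − 18)
2374.2 T = 72320 + 13376 + 40329 = 126025
T ≈ 53.08 °C, under the boiling point, so the assumption holds.

T_f ≈ 53.1 °C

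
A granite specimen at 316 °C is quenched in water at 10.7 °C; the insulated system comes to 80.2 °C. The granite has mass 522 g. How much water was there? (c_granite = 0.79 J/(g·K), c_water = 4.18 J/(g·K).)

Energy conservation, ΣQ = 0:
522×0.79×(80.2 − 316) + m×4.18×(80.2 − 10.7) = 0
290.51 m = 97239
m = 97239/290.51 ≈ 334.7 g

m ≈ 335 g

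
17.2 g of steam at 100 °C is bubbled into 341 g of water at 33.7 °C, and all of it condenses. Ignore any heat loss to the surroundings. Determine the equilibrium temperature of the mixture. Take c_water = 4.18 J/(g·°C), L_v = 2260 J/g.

T_f ≈ 62.8 °C

Energy balance with sensible and latent terms:
steam→water at 100 °C releases m L_v = 17.2×2260 = 38872; condensate cools 100→T: 17.2×4.18×(T − 100) = 71.9(T − 100); water warms: 341×4.18×(T − 33.7) = 1425.4(T − 33.7)
1497.3 T = 38872 + 7189.6 + 48035 = 94097
T ≈ 62.85 °C (< 100 °C, so full condensation is consistent).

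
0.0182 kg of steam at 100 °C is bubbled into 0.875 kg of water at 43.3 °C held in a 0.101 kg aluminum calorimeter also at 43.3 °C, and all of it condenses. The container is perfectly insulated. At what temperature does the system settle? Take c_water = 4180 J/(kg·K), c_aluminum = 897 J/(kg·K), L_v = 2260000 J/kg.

Setting the total heat transfer to zero:
condense steam: −0.0182×2260000 = −41132; condensate cools 100→T: 0.0182×4180×(T − 100) = 76.08(T − 100); water warms: 0.875×4180×(T − 43.3) = 3657.5(T − 43.3); aluminum cup: 0.101×897×(T − 43.3) = 90.6(T − 43.3)
3824.2 T = 41132 + 7607.6 + 162293 = 211032
T ≈ 55.18 °C (< 100 °C, so full condensation is consistent).

T_f ≈ 55.2 °C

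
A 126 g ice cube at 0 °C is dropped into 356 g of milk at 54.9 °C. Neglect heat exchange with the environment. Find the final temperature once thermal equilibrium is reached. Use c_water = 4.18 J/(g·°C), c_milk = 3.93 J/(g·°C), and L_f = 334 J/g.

Let T be the final temperature. ΣQ_i = 0:
melt ice: 126×334 = 42084
  warm the meltwater: 526.68 T
  milk: 1399.1(T − 54.9)
1925.8 T = 76809 − 42084 = 34725
T ≈ 18.03 °C (positive, so assuming full melt was valid).

T_f ≈ 18.0 °C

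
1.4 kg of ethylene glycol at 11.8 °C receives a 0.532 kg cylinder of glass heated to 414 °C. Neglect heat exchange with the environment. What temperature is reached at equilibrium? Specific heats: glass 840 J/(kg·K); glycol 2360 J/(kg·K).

Setting the total heat transfer to zero:
0.532×840×(T − 414) + 1.4×2360×(T − 11.8) = 0
3750.9 T = 223996
T = 223996 / 3750.9 = 59.7 °C

T_f ≈ 59.7 °C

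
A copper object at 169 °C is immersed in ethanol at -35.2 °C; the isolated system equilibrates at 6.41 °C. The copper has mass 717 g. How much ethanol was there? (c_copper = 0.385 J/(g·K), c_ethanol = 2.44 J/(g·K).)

m ≈ 442 g

Let T be the final temperature. ΣQ_i = 0:
717×0.385×(6.41 − 169) + m×2.44×(6.41 − (-35.2)) = 0
101.53 m = 44882
m = 44882/101.53 ≈ 442.1 g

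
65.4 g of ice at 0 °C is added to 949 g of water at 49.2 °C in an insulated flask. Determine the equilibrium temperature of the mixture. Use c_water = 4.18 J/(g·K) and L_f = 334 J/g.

Setting the total heat transfer to zero:
melt ice: 65.4·334 = 21844; warm the meltwater: 273.37 T; water cools: 949·4.18·(T − 49.2) = 3966.8(T − 49.2)
4240.2 T = 195168 − 21844 = 173324
T ≈ 40.88 °C (positive, so assuming full melt was valid).

T_f ≈ 40.9 °C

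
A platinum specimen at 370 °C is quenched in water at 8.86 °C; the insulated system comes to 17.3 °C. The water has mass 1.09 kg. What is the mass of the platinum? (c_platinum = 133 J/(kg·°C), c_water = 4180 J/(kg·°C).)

m ≈ 0.82 kg

|Q_platinum| = |Q_water|:
m×133×(370 − 17.3) = 1.09×4180×(17.3 − 8.86)
46909 m = 38454  ⇒  m ≈ 0.8198 kg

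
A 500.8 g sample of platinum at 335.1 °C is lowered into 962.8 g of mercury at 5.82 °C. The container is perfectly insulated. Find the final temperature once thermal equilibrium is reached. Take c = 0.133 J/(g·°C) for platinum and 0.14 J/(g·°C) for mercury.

T_f ≈ 114.7 °C

Taking heat into each body as positive, Σ m c ΔT = 0:
500.8·0.133·(T − 335.1) + 962.8·0.14·(T − 5.82) = 0
66.61(T − 335.1) + 134.79(T − 5.82) = 0
(66.61 + 134.79) T = 66.61·335.1 + 134.79·5.82
T = 23104 / 201.4 = 115 °C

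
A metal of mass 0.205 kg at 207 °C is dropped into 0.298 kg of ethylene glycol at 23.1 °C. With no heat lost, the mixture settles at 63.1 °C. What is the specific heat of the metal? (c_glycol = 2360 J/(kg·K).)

Setting the total heat transfer to zero:
0.205×c×(63.1 − 207) + 0.298×2360×(63.1 − 23.1) = 0
-29.5 c = -28131
c = -28131/-29.5 ≈ 953.6 J/(kg·K)

c ≈ 954 J/(kg·K)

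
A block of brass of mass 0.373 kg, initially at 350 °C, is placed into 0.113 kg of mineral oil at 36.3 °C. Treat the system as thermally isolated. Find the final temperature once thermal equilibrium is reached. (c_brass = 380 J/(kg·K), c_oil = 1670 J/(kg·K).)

T_f ≈ 170.9 °C

T_f = Σ m_i c_i T_i / Σ m_i c_i:
T_f = (141.74×350 + 188.71×36.3) / (141.74 + 188.71)
    = 56459 / 330.45 ≈ 170.86 °C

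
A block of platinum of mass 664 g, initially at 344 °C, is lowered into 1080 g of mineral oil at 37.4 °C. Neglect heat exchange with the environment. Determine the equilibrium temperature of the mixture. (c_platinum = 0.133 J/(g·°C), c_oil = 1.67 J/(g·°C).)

T_f ≈ 51.7 °C

Set heat shed by the hot body equal to heat absorbed by the cold body:
664·0.133·(344 − T) = 1080·1.67·(T − 37.4)
88.31(344 − T) = 1803.6(T − 37.4)
1891.9 T = 97834  ⇒  T ≈ 51.71 °C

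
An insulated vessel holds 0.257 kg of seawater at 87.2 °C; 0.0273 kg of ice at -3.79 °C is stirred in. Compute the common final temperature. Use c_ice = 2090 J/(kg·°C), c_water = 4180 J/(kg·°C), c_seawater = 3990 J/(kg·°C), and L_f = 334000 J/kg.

Taking heat into each body as positive, Σ m c ΔT = 0:
warm ice to 0 °C: 0.0273×2090×(0 − (-3.79)) = 216.25; latent heat to melt: 0.0273×334000 = 9118.2; warm the meltwater: 114.11 T; seawater cools: 0.257×3990×(T − 87.2) = 1025.4(T − 87.2)
1139.5 T = 89417 − 9334.4 = 80083
T ≈ 70.28 °C. Since T > 0 °C, the all-ice-melts assumption holds.

T_f ≈ 70.3 °C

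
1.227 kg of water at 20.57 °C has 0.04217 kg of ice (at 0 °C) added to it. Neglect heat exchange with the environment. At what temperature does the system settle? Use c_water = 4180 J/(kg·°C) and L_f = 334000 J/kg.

Conservation of energy gives ΣQ = 0:
latent heat to melt: 0.04217×334000 = 14085; warm the meltwater: 176.27 T; water cools: 1.227×4180×(T − 20.57) = 5128.9(T − 20.57)
5305.1 T = 105501 − 14085 = 91416
T ≈ 17.23 °C. Since T > 0 °C, the all-ice-melts assumption holds.

T_f ≈ 17.2 °C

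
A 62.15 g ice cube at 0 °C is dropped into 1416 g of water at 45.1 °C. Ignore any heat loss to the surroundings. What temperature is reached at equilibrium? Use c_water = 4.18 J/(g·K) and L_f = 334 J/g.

Setting the total heat transfer to zero:
melt ice: 62.15·334 = 20758; meltwater 0→T: 62.15·4.18·T = 259.79 T; water cools: 1416·4.18·(T − 45.1) = 5918.9(T − 45.1)
6178.7 T = 266941 − 20758 = 246183
T ≈ 39.84 °C — above 0 °C, consistent with complete melting.

T_f ≈ 39.8 °C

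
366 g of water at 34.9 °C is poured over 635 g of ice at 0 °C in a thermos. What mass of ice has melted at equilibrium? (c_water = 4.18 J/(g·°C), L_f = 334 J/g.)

m_melted ≈ 160 g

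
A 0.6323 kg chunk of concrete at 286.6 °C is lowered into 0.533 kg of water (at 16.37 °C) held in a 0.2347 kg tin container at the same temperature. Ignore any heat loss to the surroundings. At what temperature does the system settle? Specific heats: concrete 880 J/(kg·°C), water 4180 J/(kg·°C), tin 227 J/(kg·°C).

T_f is the heat-capacity-weighted average of the initial temperatures:
T_f = (556.42*286.6 + 2227.9*16.37 + 53.28*16.37) / (556.42 + 2227.9 + 53.28)
    = 196815 / 2837.6 ≈ 69.36 °C

T_f ≈ 69.4 °C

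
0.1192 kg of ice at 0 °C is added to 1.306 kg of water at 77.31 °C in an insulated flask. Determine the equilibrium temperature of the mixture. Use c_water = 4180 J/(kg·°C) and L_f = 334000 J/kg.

T_f ≈ 64.2 °C

Energy balance with sensible and latent terms:
melt ice: 0.1192·334000 = 39813; warm the meltwater: 498.26 T; water: 5459.1(T − 77.31)
5957.3 T = 422041 − 39813 = 382229
T ≈ 64.16 °C (positive, so assuming full melt was valid).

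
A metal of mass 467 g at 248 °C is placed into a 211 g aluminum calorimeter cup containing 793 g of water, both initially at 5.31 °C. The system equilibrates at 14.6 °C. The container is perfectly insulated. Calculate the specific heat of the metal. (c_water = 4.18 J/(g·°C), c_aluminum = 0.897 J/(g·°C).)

c ≈ 0.299 J/(g·°C)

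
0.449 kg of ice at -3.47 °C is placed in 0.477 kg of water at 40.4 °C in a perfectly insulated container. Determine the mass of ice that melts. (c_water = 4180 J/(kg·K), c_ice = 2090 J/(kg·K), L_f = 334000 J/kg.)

Cooling the water to 0 °C releases 0.477·4180·40.4 = 80552 J.
Of that, 0.449·2090·3.47 = 3256.3 J goes to bring the ice to 0 °C, leaving 77296 J.
Fully melting the ice requires m_ice L_f = 0.449·334000 = 149966 J.
Since 77296 < 149966 J, not all the ice melts; equilibrium is at 0 °C.
m_melted·334000 = 77296  ⇒  m_melted ≈ 0.2314 kg.

m_melted ≈ 0.231 kg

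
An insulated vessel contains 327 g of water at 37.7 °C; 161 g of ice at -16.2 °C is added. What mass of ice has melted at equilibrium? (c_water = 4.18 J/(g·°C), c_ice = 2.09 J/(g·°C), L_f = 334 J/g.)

Water can give up m c ΔT = 327·4.18·37.7 = 51531 J before reaching 0 °C.
Warming the ice to 0 °C takes 161·2.09·16.2 = 5451.1 J, leaving 46079 J for melting.
Melting all 161 g of ice would need 161·334 = 53774 J.
That's not enough to melt it all — equilibrium is at 0 °C with ice remaining.
m_melted·334 = 46079  ⇒  m_melted ≈ 138 g.

m_melted ≈ 138 g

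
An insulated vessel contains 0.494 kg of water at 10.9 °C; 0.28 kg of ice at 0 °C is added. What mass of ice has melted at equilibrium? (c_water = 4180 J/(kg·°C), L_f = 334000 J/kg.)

m_melted ≈ 0.0674 kg

Water can give up m c ΔT = 0.494×4180×10.9 = 22508 J before reaching 0 °C.
Fully melting the ice requires m_ice L_f = 0.28×334000 = 93520 J.
Since 22508 < 93520 J, not all the ice melts; equilibrium is at 0 °C.
Mass melted = 22508/334000 ≈ 0.06739 kg.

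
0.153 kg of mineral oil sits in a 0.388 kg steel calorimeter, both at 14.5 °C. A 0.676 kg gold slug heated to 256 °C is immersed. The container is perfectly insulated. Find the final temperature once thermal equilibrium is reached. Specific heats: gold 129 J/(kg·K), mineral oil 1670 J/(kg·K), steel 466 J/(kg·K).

T_f ≈ 54.7 °C

Energy conservation, ΣQ = 0:
0.676·129·(T − 256) + 0.153·1670·(T − 14.5) + 0.388·466·(T − 14.5) = 0
(87.2 + 255.51 + 180.81) T = 87.2·256 + 255.51·14.5 + 180.81·14.5
T = 28651/523.52 ≈ 54.73 °C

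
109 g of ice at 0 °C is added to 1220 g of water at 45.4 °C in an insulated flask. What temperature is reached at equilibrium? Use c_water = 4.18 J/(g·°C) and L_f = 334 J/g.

Energy conservation, ΣQ = 0:
fusion: m_ice L_f = 109·334 = 36406; warm the meltwater: 455.62 T; water: 5099.6(T − 45.4)
5555.2 T = 231522 − 36406 = 195116
T ≈ 35.12 °C (positive, so assuming full melt was valid).

T_f ≈ 35.1 °C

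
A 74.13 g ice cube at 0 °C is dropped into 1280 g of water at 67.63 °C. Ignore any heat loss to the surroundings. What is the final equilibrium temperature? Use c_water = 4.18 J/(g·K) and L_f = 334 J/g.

T_f ≈ 59.6 °C

Taking heat into each body as positive, Σ m c ΔT = 0:
fusion: m_ice L_f = 74.13·334 = 24759
  meltwater 0→T: 74.13·4.18·T = 309.86 T
  water cools: 1280·4.18·(T − 67.63) = 5350.4(T − 67.63)
5660.3 T = 361848 − 24759 = 337088
T ≈ 59.55 °C (positive, so assuming full melt was valid).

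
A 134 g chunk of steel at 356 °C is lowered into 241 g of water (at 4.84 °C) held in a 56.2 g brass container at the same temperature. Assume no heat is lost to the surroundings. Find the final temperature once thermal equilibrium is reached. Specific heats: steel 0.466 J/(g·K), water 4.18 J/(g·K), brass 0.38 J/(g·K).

T_f ≈ 24.9 °C

T_f = Σ m_i c_i T_i / Σ m_i c_i:
T_f = (62.44·356 + 1007.4·4.84 + 21.36·4.84) / (62.44 + 1007.4 + 21.36)
    = 27209 / 1091.2 ≈ 24.94 °C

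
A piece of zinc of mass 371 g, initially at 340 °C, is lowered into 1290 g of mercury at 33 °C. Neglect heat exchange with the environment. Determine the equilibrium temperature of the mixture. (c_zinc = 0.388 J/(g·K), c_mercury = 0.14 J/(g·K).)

T_f ≈ 169.2 °C

Heat gained plus heat lost sum to zero:
371*0.388*(T − 340) + 1290*0.14*(T − 33) = 0
(143.95 + 180.6) T = 143.95*340 + 180.6*33
T ≈ 169.16 °C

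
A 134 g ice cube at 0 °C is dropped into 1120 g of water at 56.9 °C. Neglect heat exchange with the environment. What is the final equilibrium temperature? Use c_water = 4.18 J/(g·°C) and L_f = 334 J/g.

T_f ≈ 42.3 °C

Setting the total heat transfer to zero:
latent heat to melt: 134×334 = 44756
  warm the meltwater: 560.12 T
  water cools: 1120×4.18×(T − 56.9) = 4681.6(T − 56.9)
5241.7 T = 266383 − 44756 = 221627
T ≈ 42.28 °C. Since T > 0 °C, the all-ice-melts assumption holds.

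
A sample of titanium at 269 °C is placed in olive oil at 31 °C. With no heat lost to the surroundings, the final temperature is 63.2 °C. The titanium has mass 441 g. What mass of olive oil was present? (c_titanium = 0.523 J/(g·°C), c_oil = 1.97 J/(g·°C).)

m ≈ 748 g

Setting the total heat transfer to zero:
441·0.523·(63.2 − 269) + m·1.97·(63.2 − 31) = 0
63.43 m = 47466
m = 47466/63.43 ≈ 748.3 g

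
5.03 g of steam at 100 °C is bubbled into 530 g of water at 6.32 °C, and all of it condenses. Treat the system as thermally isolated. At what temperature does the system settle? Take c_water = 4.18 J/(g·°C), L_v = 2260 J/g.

T_f ≈ 12.3 °C

Taking heat into each body as positive, Σ m c ΔT = 0:
steam→water at 100 °C releases m L_v = 5.03·2260 = 11368
  condensate cools 100→T: 5.03·4.18·(T − 100) = 21.03(T − 100)
  water warms: 530·4.18·(T − 6.32) = 2215.4(T − 6.32)
2236.4 T = 11368 + 2102.5 + 14001 = 27472
T ≈ 12.28 °C (< 100 °C, so full condensation is consistent).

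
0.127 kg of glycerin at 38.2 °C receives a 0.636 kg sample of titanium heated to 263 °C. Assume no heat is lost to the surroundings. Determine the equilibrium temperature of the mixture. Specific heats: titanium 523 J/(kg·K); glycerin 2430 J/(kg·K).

T_f ≈ 154.8 °C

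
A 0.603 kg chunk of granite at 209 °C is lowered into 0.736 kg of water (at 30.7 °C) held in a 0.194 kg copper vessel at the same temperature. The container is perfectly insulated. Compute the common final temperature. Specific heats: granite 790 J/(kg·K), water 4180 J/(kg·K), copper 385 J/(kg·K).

T_f ≈ 54.1 °C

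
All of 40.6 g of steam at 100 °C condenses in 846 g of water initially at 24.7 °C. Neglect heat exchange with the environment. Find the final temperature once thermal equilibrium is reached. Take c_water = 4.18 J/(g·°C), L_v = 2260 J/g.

Sum of m c ΔT and latent-heat terms is zero:
steam→water at 100 °C releases m L_v = 40.6·2260 = 91756; condensed water 100 °C→T: 169.71(T − 100); original water: 3536.3(T − 24.7)
3706 T = 91756 + 16971 + 87346 = 196073
T ≈ 52.91 °C (< 100 °C, so full condensation is consistent).

T_f ≈ 52.9 °C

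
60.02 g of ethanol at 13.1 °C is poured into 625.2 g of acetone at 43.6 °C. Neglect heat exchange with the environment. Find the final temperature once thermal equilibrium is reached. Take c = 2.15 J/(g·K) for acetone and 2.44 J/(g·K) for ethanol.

T_f ≈ 40.6 °C

Set heat shed by the hot body equal to heat absorbed by the cold body:
625.2×2.15×(43.6 − T) = 60.02×2.44×(T − 13.1)
1344.2(43.6 − T) = 146.45(T − 13.1)
1490.6 T = 60525  ⇒  T ≈ 40.60 °C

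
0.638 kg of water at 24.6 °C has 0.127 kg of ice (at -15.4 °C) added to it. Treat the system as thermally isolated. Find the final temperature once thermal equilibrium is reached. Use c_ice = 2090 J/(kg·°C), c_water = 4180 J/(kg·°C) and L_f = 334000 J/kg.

Setting the total heat transfer to zero:
ice -15.4→0 °C: 0.127·2090·15.4 = 4087.6
  latent heat to melt: 0.127·334000 = 42418
  meltwater 0→T: 0.127·4180·T = 530.86 T
  water cools: 0.638·4180·(T − 24.6) = 2666.8(T − 24.6)
3197.7 T = 65604 − 46506 = 19099
T ≈ 5.97 °C. Since T > 0 °C, the all-ice-melts assumption holds.

T_f ≈ 6.0 °C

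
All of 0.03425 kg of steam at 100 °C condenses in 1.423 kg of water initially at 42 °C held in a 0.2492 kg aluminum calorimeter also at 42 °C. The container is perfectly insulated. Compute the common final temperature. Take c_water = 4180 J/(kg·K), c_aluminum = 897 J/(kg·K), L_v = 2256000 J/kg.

T_f ≈ 55.6 °C

Heat gained plus heat lost sum to zero:
latent heat released on condensation: 0.03425×2256000 = 77268; condensate cools 100→T: 0.03425×4180×(T − 100) = 143.17(T − 100); original water: 5948.1(T − 42); aluminum cup: 0.2492×897×(T − 42) = 223.53(T − 42)
6314.8 T = 77268 + 14317 + 259210 = 350795
T ≈ 55.55 °C, under the boiling point, so the assumption holds.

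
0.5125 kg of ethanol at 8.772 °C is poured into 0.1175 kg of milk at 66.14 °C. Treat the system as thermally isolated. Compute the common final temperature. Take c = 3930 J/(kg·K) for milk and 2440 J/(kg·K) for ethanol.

Taking heat into each body as positive, Σ m c ΔT = 0:
0.1175·3930·(T − 66.14) + 0.5125·2440·(T − 8.772) = 0
(461.77 + 1250.5) T = 461.77·66.14 + 1250.5·8.772
T ≈ 24.24 °C

T_f ≈ 24.2 °C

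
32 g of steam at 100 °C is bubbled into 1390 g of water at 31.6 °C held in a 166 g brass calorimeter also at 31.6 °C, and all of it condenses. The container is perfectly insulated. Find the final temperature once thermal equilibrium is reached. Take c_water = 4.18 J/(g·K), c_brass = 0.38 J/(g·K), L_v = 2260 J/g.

Net heat exchanged in the isolated system is zero:
condense steam: −32×2260 = −72320
  condensate cools 100→T: 32×4.18×(T − 100) = 133.76(T − 100)
  original water: 5810.2(T − 31.6)
  brass cup: 166×0.38×(T − 31.6) = 63.08(T − 31.6)
6007 T = 72320 + 13376 + 185596 = 271292
T ≈ 45.16 °C (< 100 °C, so full condensation is consistent).

T_f ≈ 45.2 °C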